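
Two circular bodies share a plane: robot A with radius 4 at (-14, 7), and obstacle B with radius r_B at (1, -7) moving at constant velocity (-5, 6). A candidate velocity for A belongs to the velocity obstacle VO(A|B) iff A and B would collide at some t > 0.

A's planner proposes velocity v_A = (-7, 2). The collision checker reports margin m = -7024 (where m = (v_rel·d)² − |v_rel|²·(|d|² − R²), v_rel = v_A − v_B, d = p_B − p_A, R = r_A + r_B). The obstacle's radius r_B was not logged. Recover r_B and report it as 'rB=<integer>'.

m = -7024
d = (15, -14);  v_rel = (-2, -4),  |v_rel|² = 20
v_rel×d = (-2)·(-14) − (-4)·(15) = 88
since m = R²·20 − 88²:  R² = (7744 + -7024) / 20 = 36
R = √36 = 6  ⇒  r_B = 6 − 4 = 2

rB=2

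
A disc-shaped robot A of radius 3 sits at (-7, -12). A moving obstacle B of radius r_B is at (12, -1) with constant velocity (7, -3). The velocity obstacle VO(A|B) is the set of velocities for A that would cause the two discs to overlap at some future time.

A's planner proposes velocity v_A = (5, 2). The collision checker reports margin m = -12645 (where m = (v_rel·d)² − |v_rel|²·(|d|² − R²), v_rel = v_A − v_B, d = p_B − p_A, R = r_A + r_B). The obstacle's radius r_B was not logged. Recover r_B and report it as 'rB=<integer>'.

m = -12645
d = (19, 11);  v_rel = (-2, 5),  |v_rel|² = 29
v_rel×d = (-2)·(11) − (5)·(19) = -117
since m = R²·29 − (-117)²:  R² = (13689 + -12645) / 29 = 36
R = √36 = 6  ⇒  r_B = 6 − 3 = 3

rB=3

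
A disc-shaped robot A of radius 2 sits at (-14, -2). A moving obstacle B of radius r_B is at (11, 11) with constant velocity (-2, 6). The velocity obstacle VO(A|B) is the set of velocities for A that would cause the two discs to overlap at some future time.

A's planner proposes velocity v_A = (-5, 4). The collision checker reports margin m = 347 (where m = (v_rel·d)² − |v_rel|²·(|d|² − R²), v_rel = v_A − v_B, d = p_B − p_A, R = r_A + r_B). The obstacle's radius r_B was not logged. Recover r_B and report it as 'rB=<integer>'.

m = 347
d = (25, 13);  v_rel = (-3, -2),  |v_rel|² = 13
v_rel×d = (-3)·(13) − (-2)·(25) = 11
since m = R²·13 − 11²:  R² = (121 + 347) / 13 = 36
R = √36 = 6  ⇒  r_B = 6 − 2 = 4

rB=4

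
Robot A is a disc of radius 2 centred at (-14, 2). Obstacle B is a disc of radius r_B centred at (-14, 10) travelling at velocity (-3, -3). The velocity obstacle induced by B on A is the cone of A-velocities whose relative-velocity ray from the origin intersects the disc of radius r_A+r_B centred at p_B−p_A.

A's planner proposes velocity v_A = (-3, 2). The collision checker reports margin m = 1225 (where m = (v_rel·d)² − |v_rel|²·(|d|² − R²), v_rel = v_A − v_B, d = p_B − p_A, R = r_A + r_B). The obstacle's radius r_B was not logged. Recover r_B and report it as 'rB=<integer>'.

m = 1225
d = (0, 8);  v_rel = (0, 5),  |v_rel|² = 25
v_rel×d = (0)·(8) − (5)·(0) = 0
since m = R²·25 − 0²:  R² = (0 + 1225) / 25 = 49
R = √49 = 7  ⇒  r_B = 7 − 2 = 5

rB=5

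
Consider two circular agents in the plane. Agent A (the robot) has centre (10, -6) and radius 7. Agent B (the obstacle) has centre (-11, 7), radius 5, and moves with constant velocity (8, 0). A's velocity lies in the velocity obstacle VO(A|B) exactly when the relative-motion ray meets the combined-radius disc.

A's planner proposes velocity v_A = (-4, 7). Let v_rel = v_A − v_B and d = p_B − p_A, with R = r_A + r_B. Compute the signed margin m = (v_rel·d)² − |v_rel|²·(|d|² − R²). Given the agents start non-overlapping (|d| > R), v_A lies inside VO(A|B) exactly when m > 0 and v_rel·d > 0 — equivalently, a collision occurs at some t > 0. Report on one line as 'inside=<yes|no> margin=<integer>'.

d = (-21, 13),  |d|² = 610;  R = 7+5 = 12,  c = 610−12² = 466
v_rel = (-12, 7),  |v_rel|² = 193;  v_rel·d = (-12)·(-21) + (7)·(13) = 343
193·t² − 686·t + 466 = 0  ⇒  m = 343² − 193·466 = 27711
m = 27711 > 0,  v_rel·d = 343 > 0  ⇒  inside

inside=yes margin=27711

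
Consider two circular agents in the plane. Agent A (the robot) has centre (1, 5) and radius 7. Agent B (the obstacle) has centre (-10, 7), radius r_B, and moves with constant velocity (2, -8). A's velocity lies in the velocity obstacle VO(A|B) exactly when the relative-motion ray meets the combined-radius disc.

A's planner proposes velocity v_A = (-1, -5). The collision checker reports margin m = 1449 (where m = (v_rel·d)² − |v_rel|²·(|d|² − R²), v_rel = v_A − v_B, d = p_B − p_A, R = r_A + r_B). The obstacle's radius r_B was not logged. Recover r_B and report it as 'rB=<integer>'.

m = 1449
d = (-11, 2);  v_rel = (-3, 3),  |v_rel|² = 18
v_rel×d = (-3)·(2) − (3)·(-11) = 27
since m = R²·18 − 27²:  R² = (729 + 1449) / 18 = 121
R = √121 = 11  ⇒  r_B = 11 − 7 = 4

rB=4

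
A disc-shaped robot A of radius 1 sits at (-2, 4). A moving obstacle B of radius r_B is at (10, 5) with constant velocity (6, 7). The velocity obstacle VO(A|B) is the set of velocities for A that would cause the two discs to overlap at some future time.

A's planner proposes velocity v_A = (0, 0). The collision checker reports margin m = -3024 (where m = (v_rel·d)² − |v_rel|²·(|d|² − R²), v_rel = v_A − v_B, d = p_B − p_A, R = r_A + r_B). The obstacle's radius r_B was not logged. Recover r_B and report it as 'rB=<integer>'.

m = -3024
d = (12, 1);  v_rel = (-6, -7),  |v_rel|² = 85
v_rel×d = (-6)·(1) − (-7)·(12) = 78
since m = R²·85 − 78²:  R² = (6084 + -3024) / 85 = 36
R = √36 = 6  ⇒  r_B = 6 − 1 = 5

rB=5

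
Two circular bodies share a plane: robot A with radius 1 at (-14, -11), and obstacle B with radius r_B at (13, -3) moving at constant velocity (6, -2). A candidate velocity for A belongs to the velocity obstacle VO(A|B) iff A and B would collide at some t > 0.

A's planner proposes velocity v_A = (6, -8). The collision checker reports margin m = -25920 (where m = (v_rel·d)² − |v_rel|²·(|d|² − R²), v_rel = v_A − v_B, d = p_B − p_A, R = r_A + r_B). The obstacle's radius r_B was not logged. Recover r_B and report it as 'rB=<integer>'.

m = -25920
d = (27, 8);  v_rel = (0, -6),  |v_rel|² = 36
v_rel×d = (0)·(8) − (-6)·(27) = 162
since m = R²·36 − 162²:  R² = (26244 + -25920) / 36 = 9
R = √9 = 3  ⇒  r_B = 3 − 1 = 2

rB=2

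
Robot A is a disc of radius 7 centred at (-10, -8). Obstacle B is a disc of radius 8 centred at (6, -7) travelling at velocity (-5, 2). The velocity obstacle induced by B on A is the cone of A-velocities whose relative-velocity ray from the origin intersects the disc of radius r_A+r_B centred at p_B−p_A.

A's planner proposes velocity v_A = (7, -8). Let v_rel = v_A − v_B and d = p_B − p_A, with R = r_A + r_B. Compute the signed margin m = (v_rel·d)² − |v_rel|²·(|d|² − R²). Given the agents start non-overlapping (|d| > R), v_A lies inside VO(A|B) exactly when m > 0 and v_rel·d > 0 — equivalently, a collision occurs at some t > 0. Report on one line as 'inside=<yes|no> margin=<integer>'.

d = (16, 1),  |d|² = 257;  R = 7+8 = 15,  c = 257−15² = 32
v_rel = (12, -10),  |v_rel|² = 244;  v_rel·d = (12)·(16) + (-10)·(1) = 182
244·t² − 364·t + 32 = 0  ⇒  m = 182² − 244·32 = 25316
m = 25316 > 0,  v_rel·d = 182 > 0  ⇒  inside

inside=yes margin=25316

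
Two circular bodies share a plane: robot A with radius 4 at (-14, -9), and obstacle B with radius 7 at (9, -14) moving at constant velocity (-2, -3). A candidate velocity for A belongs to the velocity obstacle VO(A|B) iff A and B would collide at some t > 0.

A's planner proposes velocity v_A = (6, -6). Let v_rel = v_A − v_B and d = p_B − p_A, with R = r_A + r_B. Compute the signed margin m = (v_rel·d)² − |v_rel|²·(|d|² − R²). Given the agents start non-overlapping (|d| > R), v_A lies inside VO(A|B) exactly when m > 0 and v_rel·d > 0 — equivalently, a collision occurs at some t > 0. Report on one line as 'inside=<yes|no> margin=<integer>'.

d = (23, -5),  |d|² = 554;  R = 4+7 = 11,  c = 554−11² = 433
v_rel = (8, -3),  |v_rel|² = 73;  v_rel·d = (8)·(23) + (-3)·(-5) = 199
73·t² − 398·t + 433 = 0  ⇒  m = 199² − 73·433 = 7992
m = 7992 > 0,  v_rel·d = 199 > 0  ⇒  inside

inside=yes margin=7992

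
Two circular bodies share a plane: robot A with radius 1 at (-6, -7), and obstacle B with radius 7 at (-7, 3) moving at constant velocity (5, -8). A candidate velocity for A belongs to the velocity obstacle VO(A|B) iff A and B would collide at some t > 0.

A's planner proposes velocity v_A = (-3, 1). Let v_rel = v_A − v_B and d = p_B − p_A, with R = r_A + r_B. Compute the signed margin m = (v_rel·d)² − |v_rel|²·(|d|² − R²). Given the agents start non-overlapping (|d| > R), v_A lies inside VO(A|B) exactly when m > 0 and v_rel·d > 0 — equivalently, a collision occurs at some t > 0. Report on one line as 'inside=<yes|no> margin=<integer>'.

d = (-1, 10),  |d|² = 101;  R = 1+7 = 8,  c = 101−8² = 37
v_rel = (-8, 9),  |v_rel|² = 145;  v_rel·d = (-8)·(-1) + (9)·(10) = 98
145·t² − 196·t + 37 = 0  ⇒  m = 98² − 145·37 = 4239
m = 4239 > 0,  v_rel·d = 98 > 0  ⇒  inside

inside=yes margin=4239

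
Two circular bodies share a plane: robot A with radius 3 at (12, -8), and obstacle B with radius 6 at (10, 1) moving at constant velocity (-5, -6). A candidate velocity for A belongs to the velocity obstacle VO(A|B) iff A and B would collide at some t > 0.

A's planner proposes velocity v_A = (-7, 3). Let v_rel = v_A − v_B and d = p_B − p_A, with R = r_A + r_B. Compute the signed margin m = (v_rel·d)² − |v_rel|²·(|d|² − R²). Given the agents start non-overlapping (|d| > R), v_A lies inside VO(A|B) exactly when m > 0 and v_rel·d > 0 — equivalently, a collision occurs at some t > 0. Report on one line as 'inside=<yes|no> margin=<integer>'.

d = (-2, 9),  |d|² = 85;  R = 3+6 = 9,  c = 85−9² = 4
v_rel = (-2, 9),  |v_rel|² = 85;  v_rel·d = (-2)·(-2) + (9)·(9) = 85
85·t² − 170·t + 4 = 0  ⇒  m = 85² − 85·4 = 6885
m = 6885 > 0,  v_rel·d = 85 > 0  ⇒  inside

inside=yes margin=6885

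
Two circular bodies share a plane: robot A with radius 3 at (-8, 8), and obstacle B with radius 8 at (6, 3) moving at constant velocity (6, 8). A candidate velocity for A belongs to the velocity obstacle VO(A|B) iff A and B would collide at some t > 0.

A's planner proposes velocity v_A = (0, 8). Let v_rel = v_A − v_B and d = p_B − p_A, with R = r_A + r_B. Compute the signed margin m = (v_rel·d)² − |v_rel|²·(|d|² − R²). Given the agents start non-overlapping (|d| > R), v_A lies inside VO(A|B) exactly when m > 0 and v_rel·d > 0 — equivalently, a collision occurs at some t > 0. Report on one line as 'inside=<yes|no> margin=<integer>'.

d = (14, -5),  |d|² = 221;  R = 3+8 = 11,  c = 221−11² = 100
v_rel = (-6, 0),  |v_rel|² = 36;  v_rel·d = (-6)·(14) + (0)·(-5) = -84
36·t² + 168·t + 100 = 0  ⇒  m = (-84)² − 36·100 = 3456
m = 3456 > 0,  v_rel·d = -84 < 0  ⇒  outside

inside=no margin=3456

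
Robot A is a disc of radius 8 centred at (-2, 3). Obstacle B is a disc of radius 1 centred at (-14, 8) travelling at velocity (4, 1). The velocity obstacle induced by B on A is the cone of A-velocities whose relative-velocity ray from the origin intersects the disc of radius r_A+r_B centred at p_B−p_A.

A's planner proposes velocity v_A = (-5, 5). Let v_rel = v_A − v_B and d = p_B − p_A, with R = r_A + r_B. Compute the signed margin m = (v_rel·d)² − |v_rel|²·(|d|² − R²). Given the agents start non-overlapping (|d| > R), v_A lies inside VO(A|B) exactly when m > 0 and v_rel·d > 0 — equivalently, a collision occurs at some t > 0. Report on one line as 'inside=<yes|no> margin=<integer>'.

d = (-12, 5),  |d|² = 169;  R = 8+1 = 9,  c = 169−9² = 88
v_rel = (-9, 4),  |v_rel|² = 97;  v_rel·d = (-9)·(-12) + (4)·(5) = 128
97·t² − 256·t + 88 = 0  ⇒  m = 128² − 97·88 = 7848
m = 7848 > 0,  v_rel·d = 128 > 0  ⇒  inside

inside=yes margin=7848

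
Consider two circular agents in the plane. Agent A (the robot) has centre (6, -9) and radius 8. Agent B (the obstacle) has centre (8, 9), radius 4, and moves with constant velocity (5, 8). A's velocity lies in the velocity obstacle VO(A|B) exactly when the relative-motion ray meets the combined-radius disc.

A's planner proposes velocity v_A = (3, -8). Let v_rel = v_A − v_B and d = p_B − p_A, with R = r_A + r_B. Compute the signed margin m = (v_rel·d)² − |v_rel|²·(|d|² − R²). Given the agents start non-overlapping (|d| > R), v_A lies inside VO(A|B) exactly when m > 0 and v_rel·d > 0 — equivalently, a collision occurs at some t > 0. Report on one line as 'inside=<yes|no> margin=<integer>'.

d = (2, 18),  |d|² = 328;  R = 8+4 = 12,  c = 328−12² = 184
v_rel = (-2, -16),  |v_rel|² = 260;  v_rel·d = (-2)·(2) + (-16)·(18) = -292
260·t² + 584·t + 184 = 0  ⇒  m = (-292)² − 260·184 = 37424
m = 37424 > 0,  v_rel·d = -292 < 0  ⇒  outside

inside=no margin=37424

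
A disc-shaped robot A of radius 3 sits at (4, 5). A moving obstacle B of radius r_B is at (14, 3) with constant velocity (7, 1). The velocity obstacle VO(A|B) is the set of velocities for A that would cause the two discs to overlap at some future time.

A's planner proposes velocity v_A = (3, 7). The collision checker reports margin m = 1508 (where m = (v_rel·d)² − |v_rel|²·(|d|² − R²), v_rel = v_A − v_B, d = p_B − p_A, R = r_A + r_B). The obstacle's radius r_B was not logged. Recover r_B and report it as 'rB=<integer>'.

m = 1508
d = (10, -2);  v_rel = (-4, 6),  |v_rel|² = 52
v_rel×d = (-4)·(-2) − (6)·(10) = -52
since m = R²·52 − (-52)²:  R² = (2704 + 1508) / 52 = 81
R = √81 = 9  ⇒  r_B = 9 − 3 = 6

rB=6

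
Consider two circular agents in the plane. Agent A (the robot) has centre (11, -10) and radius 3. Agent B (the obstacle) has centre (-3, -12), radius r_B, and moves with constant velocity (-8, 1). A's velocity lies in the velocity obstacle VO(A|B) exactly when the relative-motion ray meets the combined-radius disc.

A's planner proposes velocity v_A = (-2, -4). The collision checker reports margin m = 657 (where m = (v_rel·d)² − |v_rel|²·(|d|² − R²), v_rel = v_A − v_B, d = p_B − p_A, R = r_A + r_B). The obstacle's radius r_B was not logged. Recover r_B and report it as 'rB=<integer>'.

m = 657
d = (-14, -2);  v_rel = (6, -5),  |v_rel|² = 61
v_rel×d = (6)·(-2) − (-5)·(-14) = -82
since m = R²·61 − (-82)²:  R² = (6724 + 657) / 61 = 121
R = √121 = 11  ⇒  r_B = 11 − 3 = 8

rB=8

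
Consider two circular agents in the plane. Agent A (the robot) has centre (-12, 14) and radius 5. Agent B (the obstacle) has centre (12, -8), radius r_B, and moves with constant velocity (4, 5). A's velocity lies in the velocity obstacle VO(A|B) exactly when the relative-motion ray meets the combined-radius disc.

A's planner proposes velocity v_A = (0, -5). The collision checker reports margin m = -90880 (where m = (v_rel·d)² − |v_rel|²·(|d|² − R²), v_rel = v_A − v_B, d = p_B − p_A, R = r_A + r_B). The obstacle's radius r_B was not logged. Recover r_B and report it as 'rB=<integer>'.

m = -90880
d = (24, -22);  v_rel = (-4, -10),  |v_rel|² = 116
v_rel×d = (-4)·(-22) − (-10)·(24) = 328
since m = R²·116 − 328²:  R² = (107584 + -90880) / 116 = 144
R = √144 = 12  ⇒  r_B = 12 − 5 = 7

rB=7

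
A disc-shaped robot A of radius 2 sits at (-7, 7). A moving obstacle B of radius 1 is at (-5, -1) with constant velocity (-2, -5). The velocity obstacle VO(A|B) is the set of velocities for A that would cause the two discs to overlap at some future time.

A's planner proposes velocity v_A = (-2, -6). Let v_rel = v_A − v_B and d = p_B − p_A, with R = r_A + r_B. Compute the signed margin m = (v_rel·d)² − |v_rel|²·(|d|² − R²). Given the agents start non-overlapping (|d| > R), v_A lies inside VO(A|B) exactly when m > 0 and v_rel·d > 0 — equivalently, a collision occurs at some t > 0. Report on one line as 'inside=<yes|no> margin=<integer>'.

d = (2, -8),  |d|² = 68;  R = 2+1 = 3,  c = 68−3² = 59
v_rel = (0, -1),  |v_rel|² = 1;  v_rel·d = (0)·(2) + (-1)·(-8) = 8
1·t² − 16·t + 59 = 0  ⇒  m = 8² − 1·59 = 5
m = 5 > 0,  v_rel·d = 8 > 0  ⇒  inside

inside=yes margin=5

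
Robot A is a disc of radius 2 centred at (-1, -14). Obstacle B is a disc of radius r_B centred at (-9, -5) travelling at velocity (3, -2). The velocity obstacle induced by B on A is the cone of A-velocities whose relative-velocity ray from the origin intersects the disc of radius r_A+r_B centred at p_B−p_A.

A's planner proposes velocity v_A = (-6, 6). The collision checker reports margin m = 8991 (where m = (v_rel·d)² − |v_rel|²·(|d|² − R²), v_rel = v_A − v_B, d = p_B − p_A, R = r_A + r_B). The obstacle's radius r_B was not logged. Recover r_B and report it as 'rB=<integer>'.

m = 8991
d = (-8, 9);  v_rel = (-9, 8),  |v_rel|² = 145
v_rel×d = (-9)·(9) − (8)·(-8) = -17
since m = R²·145 − (-17)²:  R² = (289 + 8991) / 145 = 64
R = √64 = 8  ⇒  r_B = 8 − 2 = 6

rB=6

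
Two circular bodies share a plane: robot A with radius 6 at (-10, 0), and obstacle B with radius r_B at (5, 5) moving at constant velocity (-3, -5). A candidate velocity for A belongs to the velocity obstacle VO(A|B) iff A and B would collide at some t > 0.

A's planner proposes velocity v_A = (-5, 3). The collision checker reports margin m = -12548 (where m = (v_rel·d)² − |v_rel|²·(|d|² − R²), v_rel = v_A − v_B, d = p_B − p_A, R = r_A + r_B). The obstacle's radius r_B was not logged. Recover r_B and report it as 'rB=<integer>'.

m = -12548
d = (15, 5);  v_rel = (-2, 8),  |v_rel|² = 68
v_rel×d = (-2)·(5) − (8)·(15) = -130
since m = R²·68 − (-130)²:  R² = (16900 + -12548) / 68 = 64
R = √64 = 8  ⇒  r_B = 8 − 6 = 2

rB=2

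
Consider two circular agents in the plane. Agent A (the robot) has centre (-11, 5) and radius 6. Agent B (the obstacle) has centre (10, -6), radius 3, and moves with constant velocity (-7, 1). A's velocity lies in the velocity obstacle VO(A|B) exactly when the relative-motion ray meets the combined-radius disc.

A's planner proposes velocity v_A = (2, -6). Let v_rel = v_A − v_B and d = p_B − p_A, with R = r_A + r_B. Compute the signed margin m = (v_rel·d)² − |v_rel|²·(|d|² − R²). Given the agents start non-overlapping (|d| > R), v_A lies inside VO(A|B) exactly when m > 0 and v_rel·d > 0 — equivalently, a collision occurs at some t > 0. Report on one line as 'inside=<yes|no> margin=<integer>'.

d = (21, -11),  |d|² = 562;  R = 6+3 = 9,  c = 562−9² = 481
v_rel = (9, -7),  |v_rel|² = 130;  v_rel·d = (9)·(21) + (-7)·(-11) = 266
130·t² − 532·t + 481 = 0  ⇒  m = 266² − 130·481 = 8226
m = 8226 > 0,  v_rel·d = 266 > 0  ⇒  inside

inside=yes margin=8226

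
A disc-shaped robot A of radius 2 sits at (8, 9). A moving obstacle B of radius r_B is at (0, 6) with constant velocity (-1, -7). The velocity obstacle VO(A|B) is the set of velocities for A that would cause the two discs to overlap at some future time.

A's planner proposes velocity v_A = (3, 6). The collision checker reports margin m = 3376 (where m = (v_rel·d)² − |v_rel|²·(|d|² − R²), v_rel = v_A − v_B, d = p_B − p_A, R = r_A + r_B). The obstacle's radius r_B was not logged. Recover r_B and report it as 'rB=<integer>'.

m = 3376
d = (-8, -3);  v_rel = (4, 13),  |v_rel|² = 185
v_rel×d = (4)·(-3) − (13)·(-8) = 92
since m = R²·185 − 92²:  R² = (8464 + 3376) / 185 = 64
R = √64 = 8  ⇒  r_B = 8 − 2 = 6

rB=6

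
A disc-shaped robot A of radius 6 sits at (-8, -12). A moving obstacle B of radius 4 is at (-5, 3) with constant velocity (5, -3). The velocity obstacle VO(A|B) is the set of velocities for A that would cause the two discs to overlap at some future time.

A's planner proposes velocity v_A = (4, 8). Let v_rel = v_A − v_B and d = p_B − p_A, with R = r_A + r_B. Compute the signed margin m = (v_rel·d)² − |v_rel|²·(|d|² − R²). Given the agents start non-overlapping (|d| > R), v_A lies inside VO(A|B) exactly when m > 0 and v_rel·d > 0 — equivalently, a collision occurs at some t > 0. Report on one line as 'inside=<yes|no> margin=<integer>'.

d = (3, 15),  |d|² = 234;  R = 6+4 = 10,  c = 234−10² = 134
v_rel = (-1, 11),  |v_rel|² = 122;  v_rel·d = (-1)·(3) + (11)·(15) = 162
122·t² − 324·t + 134 = 0  ⇒  m = 162² − 122·134 = 9896
m = 9896 > 0,  v_rel·d = 162 > 0  ⇒  inside

inside=yes margin=9896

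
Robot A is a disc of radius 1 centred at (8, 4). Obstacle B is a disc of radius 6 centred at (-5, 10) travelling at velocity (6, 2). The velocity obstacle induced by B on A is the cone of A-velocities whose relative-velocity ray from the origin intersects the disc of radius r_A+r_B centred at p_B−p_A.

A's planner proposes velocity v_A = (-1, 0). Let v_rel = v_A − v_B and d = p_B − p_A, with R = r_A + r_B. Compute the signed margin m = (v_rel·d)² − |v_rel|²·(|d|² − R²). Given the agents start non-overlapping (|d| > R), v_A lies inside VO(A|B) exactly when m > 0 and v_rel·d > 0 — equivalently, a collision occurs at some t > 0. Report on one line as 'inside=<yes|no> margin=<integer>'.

d = (-13, 6),  |d|² = 205;  R = 1+6 = 7,  c = 205−7² = 156
v_rel = (-7, -2),  |v_rel|² = 53;  v_rel·d = (-7)·(-13) + (-2)·(6) = 79
53·t² − 158·t + 156 = 0  ⇒  m = 79² − 53·156 = -2027
m = -2027 < 0,  v_rel·d = 79 > 0  ⇒  outside

inside=no margin=-2027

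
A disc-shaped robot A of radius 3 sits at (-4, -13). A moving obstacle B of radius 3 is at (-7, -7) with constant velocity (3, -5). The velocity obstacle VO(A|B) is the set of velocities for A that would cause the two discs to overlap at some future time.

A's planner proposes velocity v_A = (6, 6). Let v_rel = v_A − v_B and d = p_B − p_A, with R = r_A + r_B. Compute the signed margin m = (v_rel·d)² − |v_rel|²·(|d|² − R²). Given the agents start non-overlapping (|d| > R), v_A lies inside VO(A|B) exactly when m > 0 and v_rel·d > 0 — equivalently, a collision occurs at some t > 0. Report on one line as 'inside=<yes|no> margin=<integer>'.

d = (-3, 6),  |d|² = 45;  R = 3+3 = 6,  c = 45−6² = 9
v_rel = (3, 11),  |v_rel|² = 130;  v_rel·d = (3)·(-3) + (11)·(6) = 57
130·t² − 114·t + 9 = 0  ⇒  m = 57² − 130·9 = 2079
m = 2079 > 0,  v_rel·d = 57 > 0  ⇒  inside

inside=yes margin=2079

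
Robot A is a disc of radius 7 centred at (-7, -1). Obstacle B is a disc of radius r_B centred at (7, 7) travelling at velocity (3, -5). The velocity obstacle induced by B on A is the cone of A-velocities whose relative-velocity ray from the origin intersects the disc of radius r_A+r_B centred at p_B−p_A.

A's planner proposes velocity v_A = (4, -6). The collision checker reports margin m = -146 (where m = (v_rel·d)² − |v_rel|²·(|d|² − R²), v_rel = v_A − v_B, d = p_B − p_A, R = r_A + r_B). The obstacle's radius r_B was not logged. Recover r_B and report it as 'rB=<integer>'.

m = -146
d = (14, 8);  v_rel = (1, -1),  |v_rel|² = 2
v_rel×d = (1)·(8) − (-1)·(14) = 22
since m = R²·2 − 22²:  R² = (484 + -146) / 2 = 169
R = √169 = 13  ⇒  r_B = 13 − 7 = 6

rB=6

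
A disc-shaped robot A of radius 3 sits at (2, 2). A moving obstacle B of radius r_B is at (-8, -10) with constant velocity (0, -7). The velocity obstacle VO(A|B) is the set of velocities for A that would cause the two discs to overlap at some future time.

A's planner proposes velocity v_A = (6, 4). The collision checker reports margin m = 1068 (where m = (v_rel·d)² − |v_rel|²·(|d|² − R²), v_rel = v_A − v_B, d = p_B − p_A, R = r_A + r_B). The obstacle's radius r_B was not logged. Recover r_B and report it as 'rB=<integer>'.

m = 1068
d = (-10, -12);  v_rel = (6, 11),  |v_rel|² = 157
v_rel×d = (6)·(-12) − (11)·(-10) = 38
since m = R²·157 − 38²:  R² = (1444 + 1068) / 157 = 16
R = √16 = 4  ⇒  r_B = 4 − 3 = 1

rB=1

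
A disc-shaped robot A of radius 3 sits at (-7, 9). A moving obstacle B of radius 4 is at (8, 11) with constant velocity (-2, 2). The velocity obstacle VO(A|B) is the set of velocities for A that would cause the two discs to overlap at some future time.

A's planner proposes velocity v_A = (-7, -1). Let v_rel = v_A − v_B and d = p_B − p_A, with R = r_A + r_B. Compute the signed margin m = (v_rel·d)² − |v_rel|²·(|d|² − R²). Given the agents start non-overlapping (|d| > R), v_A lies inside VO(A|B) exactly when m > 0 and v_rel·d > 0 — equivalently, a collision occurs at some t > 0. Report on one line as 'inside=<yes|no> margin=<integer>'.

d = (15, 2),  |d|² = 229;  R = 3+4 = 7,  c = 229−7² = 180
v_rel = (-5, -3),  |v_rel|² = 34;  v_rel·d = (-5)·(15) + (-3)·(2) = -81
34·t² + 162·t + 180 = 0  ⇒  m = (-81)² − 34·180 = 441
m = 441 > 0,  v_rel·d = -81 < 0  ⇒  outside

inside=no margin=441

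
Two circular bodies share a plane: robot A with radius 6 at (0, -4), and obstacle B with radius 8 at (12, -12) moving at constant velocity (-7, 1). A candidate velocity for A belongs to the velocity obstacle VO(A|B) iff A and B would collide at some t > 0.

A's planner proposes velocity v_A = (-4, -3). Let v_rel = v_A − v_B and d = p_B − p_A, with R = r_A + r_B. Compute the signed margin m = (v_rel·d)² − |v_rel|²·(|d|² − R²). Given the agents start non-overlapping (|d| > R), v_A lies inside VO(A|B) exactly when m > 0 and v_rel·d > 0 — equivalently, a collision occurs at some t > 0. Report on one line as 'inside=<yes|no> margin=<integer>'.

d = (12, -8),  |d|² = 208;  R = 6+8 = 14,  c = 208−14² = 12
v_rel = (3, -4),  |v_rel|² = 25;  v_rel·d = (3)·(12) + (-4)·(-8) = 68
25·t² − 136·t + 12 = 0  ⇒  m = 68² − 25·12 = 4324
m = 4324 > 0,  v_rel·d = 68 > 0  ⇒  inside

inside=yes margin=4324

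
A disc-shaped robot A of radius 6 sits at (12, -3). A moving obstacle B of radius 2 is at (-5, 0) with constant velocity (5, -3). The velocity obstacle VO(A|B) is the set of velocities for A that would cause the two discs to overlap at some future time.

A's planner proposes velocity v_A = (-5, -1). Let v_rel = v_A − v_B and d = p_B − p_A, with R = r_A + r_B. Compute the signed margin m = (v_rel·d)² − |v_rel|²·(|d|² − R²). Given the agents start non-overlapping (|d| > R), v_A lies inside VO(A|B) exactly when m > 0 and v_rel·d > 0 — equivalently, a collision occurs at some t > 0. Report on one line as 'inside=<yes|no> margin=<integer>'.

d = (-17, 3),  |d|² = 298;  R = 6+2 = 8,  c = 298−8² = 234
v_rel = (-10, 2),  |v_rel|² = 104;  v_rel·d = (-10)·(-17) + (2)·(3) = 176
104·t² − 352·t + 234 = 0  ⇒  m = 176² − 104·234 = 6640
m = 6640 > 0,  v_rel·d = 176 > 0  ⇒  inside

inside=yes margin=6640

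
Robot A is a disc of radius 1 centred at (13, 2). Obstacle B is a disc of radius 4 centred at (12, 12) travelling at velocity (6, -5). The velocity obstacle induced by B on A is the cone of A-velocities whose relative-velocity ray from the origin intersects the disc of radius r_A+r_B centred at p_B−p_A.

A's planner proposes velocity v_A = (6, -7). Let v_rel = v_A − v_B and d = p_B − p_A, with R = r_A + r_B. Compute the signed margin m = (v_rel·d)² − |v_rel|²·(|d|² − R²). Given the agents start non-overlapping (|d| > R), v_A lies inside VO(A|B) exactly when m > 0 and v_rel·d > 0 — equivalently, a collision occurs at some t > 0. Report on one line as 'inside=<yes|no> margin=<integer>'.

d = (-1, 10),  |d|² = 101;  R = 1+4 = 5,  c = 101−5² = 76
v_rel = (0, -2),  |v_rel|² = 4;  v_rel·d = (0)·(-1) + (-2)·(10) = -20
4·t² + 40·t + 76 = 0  ⇒  m = (-20)² − 4·76 = 96
m = 96 > 0,  v_rel·d = -20 < 0  ⇒  outside

inside=no margin=96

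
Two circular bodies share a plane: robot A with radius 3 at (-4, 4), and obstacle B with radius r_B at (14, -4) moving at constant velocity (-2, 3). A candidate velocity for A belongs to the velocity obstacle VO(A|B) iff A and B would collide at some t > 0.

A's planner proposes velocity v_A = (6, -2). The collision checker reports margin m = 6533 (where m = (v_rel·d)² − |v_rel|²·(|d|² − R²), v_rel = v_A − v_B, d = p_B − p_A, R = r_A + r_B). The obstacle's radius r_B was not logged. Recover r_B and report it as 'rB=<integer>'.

m = 6533
d = (18, -8);  v_rel = (8, -5),  |v_rel|² = 89
v_rel×d = (8)·(-8) − (-5)·(18) = 26
since m = R²·89 − 26²:  R² = (676 + 6533) / 89 = 81
R = √81 = 9  ⇒  r_B = 9 − 3 = 6

rB=6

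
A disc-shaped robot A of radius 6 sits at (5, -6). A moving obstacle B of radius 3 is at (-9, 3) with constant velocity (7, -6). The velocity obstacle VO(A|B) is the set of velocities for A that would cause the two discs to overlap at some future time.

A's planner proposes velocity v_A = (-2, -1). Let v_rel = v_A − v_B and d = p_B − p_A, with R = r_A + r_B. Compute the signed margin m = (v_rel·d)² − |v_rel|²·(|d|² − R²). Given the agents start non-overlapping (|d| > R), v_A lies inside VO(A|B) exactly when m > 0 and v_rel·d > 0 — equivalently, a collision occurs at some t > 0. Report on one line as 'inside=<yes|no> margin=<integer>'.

d = (-14, 9),  |d|² = 277;  R = 6+3 = 9,  c = 277−9² = 196
v_rel = (-9, 5),  |v_rel|² = 106;  v_rel·d = (-9)·(-14) + (5)·(9) = 171
106·t² − 342·t + 196 = 0  ⇒  m = 171² − 106·196 = 8465
m = 8465 > 0,  v_rel·d = 171 > 0  ⇒  inside

inside=yes margin=8465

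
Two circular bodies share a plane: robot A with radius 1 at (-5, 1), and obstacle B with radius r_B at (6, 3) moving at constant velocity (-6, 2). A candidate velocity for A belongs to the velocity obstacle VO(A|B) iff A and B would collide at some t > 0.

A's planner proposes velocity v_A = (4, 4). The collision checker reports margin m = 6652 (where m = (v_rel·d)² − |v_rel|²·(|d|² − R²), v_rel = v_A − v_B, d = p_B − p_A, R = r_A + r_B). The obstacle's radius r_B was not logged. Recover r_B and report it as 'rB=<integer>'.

m = 6652
d = (11, 2);  v_rel = (10, 2),  |v_rel|² = 104
v_rel×d = (10)·(2) − (2)·(11) = -2
since m = R²·104 − (-2)²:  R² = (4 + 6652) / 104 = 64
R = √64 = 8  ⇒  r_B = 8 − 1 = 7

rB=7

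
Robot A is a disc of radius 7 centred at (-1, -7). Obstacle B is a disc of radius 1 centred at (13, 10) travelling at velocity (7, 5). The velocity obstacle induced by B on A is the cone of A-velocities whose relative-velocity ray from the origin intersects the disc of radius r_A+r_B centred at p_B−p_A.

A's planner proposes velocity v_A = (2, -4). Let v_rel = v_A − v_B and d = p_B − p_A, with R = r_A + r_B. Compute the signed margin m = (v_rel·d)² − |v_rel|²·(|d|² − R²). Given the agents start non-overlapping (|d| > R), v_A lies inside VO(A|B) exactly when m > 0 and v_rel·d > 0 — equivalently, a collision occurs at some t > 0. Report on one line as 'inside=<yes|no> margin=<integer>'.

d = (14, 17),  |d|² = 485;  R = 7+1 = 8,  c = 485−8² = 421
v_rel = (-5, -9),  |v_rel|² = 106;  v_rel·d = (-5)·(14) + (-9)·(17) = -223
106·t² + 446·t + 421 = 0  ⇒  m = (-223)² − 106·421 = 5103
m = 5103 > 0,  v_rel·d = -223 < 0  ⇒  outside

inside=no margin=5103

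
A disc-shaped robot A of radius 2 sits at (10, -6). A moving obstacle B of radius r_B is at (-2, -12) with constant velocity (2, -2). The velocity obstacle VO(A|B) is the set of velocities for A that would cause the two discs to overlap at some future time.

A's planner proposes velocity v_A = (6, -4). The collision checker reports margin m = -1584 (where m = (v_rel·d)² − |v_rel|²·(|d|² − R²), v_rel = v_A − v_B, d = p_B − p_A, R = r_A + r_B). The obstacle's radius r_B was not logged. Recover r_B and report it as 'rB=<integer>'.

m = -1584
d = (-12, -6);  v_rel = (4, -2),  |v_rel|² = 20
v_rel×d = (4)·(-6) − (-2)·(-12) = -48
since m = R²·20 − (-48)²:  R² = (2304 + -1584) / 20 = 36
R = √36 = 6  ⇒  r_B = 6 − 2 = 4

rB=4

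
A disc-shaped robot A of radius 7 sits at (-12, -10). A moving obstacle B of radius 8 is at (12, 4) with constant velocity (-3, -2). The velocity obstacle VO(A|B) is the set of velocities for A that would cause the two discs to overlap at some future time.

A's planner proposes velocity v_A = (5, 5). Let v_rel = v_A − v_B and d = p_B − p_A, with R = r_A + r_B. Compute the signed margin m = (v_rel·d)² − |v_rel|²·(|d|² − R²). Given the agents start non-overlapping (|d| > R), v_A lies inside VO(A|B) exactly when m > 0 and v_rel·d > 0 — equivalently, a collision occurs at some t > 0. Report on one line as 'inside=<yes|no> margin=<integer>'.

d = (24, 14),  |d|² = 772;  R = 7+8 = 15,  c = 772−15² = 547
v_rel = (8, 7),  |v_rel|² = 113;  v_rel·d = (8)·(24) + (7)·(14) = 290
113·t² − 580·t + 547 = 0  ⇒  m = 290² − 113·547 = 22289
m = 22289 > 0,  v_rel·d = 290 > 0  ⇒  inside

inside=yes margin=22289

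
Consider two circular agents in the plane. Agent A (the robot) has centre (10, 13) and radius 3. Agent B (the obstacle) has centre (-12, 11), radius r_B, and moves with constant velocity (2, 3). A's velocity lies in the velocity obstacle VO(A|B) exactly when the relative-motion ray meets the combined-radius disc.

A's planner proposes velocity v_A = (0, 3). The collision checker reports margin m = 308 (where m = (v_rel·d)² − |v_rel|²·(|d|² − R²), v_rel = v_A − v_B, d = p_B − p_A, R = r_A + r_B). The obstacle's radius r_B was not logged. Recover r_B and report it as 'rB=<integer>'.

m = 308
d = (-22, -2);  v_rel = (-2, 0),  |v_rel|² = 4
v_rel×d = (-2)·(-2) − (0)·(-22) = 4
since m = R²·4 − 4²:  R² = (16 + 308) / 4 = 81
R = √81 = 9  ⇒  r_B = 9 − 3 = 6

rB=6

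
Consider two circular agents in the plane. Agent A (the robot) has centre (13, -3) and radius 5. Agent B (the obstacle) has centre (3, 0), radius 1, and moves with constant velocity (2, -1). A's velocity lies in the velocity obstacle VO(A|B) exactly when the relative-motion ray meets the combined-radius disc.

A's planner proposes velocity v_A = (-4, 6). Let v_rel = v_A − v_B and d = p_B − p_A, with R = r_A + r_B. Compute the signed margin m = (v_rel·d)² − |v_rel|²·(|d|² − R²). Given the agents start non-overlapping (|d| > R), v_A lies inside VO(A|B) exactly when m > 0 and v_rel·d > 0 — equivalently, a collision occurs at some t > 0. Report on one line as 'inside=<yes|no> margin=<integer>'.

d = (-10, 3),  |d|² = 109;  R = 5+1 = 6,  c = 109−6² = 73
v_rel = (-6, 7),  |v_rel|² = 85;  v_rel·d = (-6)·(-10) + (7)·(3) = 81
85·t² − 162·t + 73 = 0  ⇒  m = 81² − 85·73 = 356
m = 356 > 0,  v_rel·d = 81 > 0  ⇒  inside

inside=yes margin=356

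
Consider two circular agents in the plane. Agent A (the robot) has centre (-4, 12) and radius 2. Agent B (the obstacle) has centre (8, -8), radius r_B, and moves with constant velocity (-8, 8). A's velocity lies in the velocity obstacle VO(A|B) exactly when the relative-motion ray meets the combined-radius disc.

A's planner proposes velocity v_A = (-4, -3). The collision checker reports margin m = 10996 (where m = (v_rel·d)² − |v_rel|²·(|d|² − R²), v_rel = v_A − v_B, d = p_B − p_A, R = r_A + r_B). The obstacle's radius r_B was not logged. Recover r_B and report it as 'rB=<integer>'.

m = 10996
d = (12, -20);  v_rel = (4, -11),  |v_rel|² = 137
v_rel×d = (4)·(-20) − (-11)·(12) = 52
since m = R²·137 − 52²:  R² = (2704 + 10996) / 137 = 100
R = √100 = 10  ⇒  r_B = 10 − 2 = 8

rB=8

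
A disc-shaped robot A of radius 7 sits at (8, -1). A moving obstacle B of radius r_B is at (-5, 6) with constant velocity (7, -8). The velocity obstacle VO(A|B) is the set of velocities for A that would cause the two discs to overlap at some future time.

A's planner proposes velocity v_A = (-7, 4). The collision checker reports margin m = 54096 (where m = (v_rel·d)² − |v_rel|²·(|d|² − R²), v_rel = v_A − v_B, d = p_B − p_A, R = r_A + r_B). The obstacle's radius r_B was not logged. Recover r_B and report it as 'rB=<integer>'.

m = 54096
d = (-13, 7);  v_rel = (-14, 12),  |v_rel|² = 340
v_rel×d = (-14)·(7) − (12)·(-13) = 58
since m = R²·340 − 58²:  R² = (3364 + 54096) / 340 = 169
R = √169 = 13  ⇒  r_B = 13 − 7 = 6

rB=6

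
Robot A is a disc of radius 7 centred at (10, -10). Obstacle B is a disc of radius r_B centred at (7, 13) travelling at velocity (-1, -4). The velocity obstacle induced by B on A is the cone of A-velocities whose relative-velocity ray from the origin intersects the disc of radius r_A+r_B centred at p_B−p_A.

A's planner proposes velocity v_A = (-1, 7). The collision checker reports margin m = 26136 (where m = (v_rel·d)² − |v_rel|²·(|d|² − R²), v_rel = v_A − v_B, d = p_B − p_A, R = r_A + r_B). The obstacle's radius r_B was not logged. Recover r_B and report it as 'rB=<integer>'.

m = 26136
d = (-3, 23);  v_rel = (0, 11),  |v_rel|² = 121
v_rel×d = (0)·(23) − (11)·(-3) = 33
since m = R²·121 − 33²:  R² = (1089 + 26136) / 121 = 225
R = √225 = 15  ⇒  r_B = 15 − 7 = 8

rB=8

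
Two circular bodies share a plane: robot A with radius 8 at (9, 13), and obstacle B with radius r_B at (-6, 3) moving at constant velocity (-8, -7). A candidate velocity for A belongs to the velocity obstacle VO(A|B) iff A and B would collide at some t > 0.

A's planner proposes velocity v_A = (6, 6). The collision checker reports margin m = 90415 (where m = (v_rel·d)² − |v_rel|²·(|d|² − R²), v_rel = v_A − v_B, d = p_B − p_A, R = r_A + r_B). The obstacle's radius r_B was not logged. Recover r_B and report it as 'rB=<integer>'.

m = 90415
d = (-15, -10);  v_rel = (14, 13),  |v_rel|² = 365
v_rel×d = (14)·(-10) − (13)·(-15) = 55
since m = R²·365 − 55²:  R² = (3025 + 90415) / 365 = 256
R = √256 = 16  ⇒  r_B = 16 − 8 = 8

rB=8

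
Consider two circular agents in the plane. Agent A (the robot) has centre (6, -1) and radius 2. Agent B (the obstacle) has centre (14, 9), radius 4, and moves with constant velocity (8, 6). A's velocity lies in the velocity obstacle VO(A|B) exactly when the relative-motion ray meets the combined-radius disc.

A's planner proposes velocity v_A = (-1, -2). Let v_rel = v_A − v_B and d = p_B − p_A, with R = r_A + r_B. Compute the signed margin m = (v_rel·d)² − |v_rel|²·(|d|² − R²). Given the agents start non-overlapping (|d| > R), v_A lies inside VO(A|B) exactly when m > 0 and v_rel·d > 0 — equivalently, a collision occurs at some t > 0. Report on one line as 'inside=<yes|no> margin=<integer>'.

d = (8, 10),  |d|² = 164;  R = 2+4 = 6,  c = 164−6² = 128
v_rel = (-9, -8),  |v_rel|² = 145;  v_rel·d = (-9)·(8) + (-8)·(10) = -152
145·t² + 304·t + 128 = 0  ⇒  m = (-152)² − 145·128 = 4544
m = 4544 > 0,  v_rel·d = -152 < 0  ⇒  outside

inside=no margin=4544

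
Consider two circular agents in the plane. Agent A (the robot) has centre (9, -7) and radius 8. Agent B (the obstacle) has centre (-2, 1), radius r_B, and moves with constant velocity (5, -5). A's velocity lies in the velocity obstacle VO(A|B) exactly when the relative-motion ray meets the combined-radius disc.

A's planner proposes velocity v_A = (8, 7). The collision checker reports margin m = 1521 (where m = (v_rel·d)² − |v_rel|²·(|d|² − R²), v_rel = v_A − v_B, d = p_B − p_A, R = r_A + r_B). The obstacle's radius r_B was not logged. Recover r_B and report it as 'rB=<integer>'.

m = 1521
d = (-11, 8);  v_rel = (3, 12),  |v_rel|² = 153
v_rel×d = (3)·(8) − (12)·(-11) = 156
since m = R²·153 − 156²:  R² = (24336 + 1521) / 153 = 169
R = √169 = 13  ⇒  r_B = 13 − 8 = 5

rB=5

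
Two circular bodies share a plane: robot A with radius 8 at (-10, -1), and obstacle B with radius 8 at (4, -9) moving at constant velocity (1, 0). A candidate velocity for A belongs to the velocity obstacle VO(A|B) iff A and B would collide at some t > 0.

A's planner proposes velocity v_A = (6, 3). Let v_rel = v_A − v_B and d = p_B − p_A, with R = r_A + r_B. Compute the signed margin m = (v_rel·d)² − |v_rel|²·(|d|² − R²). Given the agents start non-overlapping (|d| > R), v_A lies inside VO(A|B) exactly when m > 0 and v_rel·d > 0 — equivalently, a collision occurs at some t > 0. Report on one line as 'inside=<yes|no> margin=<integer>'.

d = (14, -8),  |d|² = 260;  R = 8+8 = 16,  c = 260−16² = 4
v_rel = (5, 3),  |v_rel|² = 34;  v_rel·d = (5)·(14) + (3)·(-8) = 46
34·t² − 92·t + 4 = 0  ⇒  m = 46² − 34·4 = 1980
m = 1980 > 0,  v_rel·d = 46 > 0  ⇒  inside

inside=yes margin=1980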